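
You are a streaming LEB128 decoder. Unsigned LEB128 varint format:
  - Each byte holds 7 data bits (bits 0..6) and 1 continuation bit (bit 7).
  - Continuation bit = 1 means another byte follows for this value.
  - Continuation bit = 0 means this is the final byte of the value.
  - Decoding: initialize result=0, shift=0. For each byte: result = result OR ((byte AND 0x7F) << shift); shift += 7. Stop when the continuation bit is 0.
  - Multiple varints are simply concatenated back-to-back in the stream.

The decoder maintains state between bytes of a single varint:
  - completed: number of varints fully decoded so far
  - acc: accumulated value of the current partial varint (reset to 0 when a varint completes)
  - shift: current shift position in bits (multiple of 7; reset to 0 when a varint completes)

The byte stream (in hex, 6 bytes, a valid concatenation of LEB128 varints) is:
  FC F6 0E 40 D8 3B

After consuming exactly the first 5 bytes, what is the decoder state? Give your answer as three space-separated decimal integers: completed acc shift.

byte[0]=0xFC cont=1 payload=0x7C: acc |= 124<<0 -> completed=0 acc=124 shift=7
byte[1]=0xF6 cont=1 payload=0x76: acc |= 118<<7 -> completed=0 acc=15228 shift=14
byte[2]=0x0E cont=0 payload=0x0E: varint #1 complete (value=244604); reset -> completed=1 acc=0 shift=0
byte[3]=0x40 cont=0 payload=0x40: varint #2 complete (value=64); reset -> completed=2 acc=0 shift=0
byte[4]=0xD8 cont=1 payload=0x58: acc |= 88<<0 -> completed=2 acc=88 shift=7

Answer: 2 88 7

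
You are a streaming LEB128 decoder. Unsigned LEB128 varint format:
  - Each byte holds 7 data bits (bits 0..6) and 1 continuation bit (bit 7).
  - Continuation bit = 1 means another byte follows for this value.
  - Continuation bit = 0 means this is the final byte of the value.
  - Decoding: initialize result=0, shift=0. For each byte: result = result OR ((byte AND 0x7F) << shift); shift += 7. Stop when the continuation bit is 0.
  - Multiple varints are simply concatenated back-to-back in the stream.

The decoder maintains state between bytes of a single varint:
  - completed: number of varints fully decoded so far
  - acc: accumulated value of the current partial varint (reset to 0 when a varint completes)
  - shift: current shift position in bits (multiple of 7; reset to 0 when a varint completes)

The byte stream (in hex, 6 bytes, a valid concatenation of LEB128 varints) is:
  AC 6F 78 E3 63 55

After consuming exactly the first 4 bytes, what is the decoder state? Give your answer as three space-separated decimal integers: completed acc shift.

Answer: 2 99 7

Derivation:
byte[0]=0xAC cont=1 payload=0x2C: acc |= 44<<0 -> completed=0 acc=44 shift=7
byte[1]=0x6F cont=0 payload=0x6F: varint #1 complete (value=14252); reset -> completed=1 acc=0 shift=0
byte[2]=0x78 cont=0 payload=0x78: varint #2 complete (value=120); reset -> completed=2 acc=0 shift=0
byte[3]=0xE3 cont=1 payload=0x63: acc |= 99<<0 -> completed=2 acc=99 shift=7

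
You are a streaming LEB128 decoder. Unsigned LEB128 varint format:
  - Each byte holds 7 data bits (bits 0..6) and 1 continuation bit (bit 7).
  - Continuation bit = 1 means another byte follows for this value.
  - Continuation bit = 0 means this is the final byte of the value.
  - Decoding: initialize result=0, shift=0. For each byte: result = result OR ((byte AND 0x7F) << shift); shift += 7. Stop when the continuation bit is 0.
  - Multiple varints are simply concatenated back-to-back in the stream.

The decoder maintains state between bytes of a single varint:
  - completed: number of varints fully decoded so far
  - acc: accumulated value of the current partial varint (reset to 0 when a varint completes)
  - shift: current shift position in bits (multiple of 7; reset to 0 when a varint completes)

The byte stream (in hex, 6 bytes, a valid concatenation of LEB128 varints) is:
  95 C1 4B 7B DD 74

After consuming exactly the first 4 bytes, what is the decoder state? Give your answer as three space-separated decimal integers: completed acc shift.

byte[0]=0x95 cont=1 payload=0x15: acc |= 21<<0 -> completed=0 acc=21 shift=7
byte[1]=0xC1 cont=1 payload=0x41: acc |= 65<<7 -> completed=0 acc=8341 shift=14
byte[2]=0x4B cont=0 payload=0x4B: varint #1 complete (value=1237141); reset -> completed=1 acc=0 shift=0
byte[3]=0x7B cont=0 payload=0x7B: varint #2 complete (value=123); reset -> completed=2 acc=0 shift=0

Answer: 2 0 0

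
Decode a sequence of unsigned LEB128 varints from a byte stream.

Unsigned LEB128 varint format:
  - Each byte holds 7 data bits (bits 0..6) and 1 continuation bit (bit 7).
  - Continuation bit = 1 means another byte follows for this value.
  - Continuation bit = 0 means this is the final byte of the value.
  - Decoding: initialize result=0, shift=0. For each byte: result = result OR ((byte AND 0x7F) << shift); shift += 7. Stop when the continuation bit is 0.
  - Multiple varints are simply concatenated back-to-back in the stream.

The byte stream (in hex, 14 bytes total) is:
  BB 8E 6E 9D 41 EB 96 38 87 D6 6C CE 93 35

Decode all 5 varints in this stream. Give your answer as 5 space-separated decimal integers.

  byte[0]=0xBB cont=1 payload=0x3B=59: acc |= 59<<0 -> acc=59 shift=7
  byte[1]=0x8E cont=1 payload=0x0E=14: acc |= 14<<7 -> acc=1851 shift=14
  byte[2]=0x6E cont=0 payload=0x6E=110: acc |= 110<<14 -> acc=1804091 shift=21 [end]
Varint 1: bytes[0:3] = BB 8E 6E -> value 1804091 (3 byte(s))
  byte[3]=0x9D cont=1 payload=0x1D=29: acc |= 29<<0 -> acc=29 shift=7
  byte[4]=0x41 cont=0 payload=0x41=65: acc |= 65<<7 -> acc=8349 shift=14 [end]
Varint 2: bytes[3:5] = 9D 41 -> value 8349 (2 byte(s))
  byte[5]=0xEB cont=1 payload=0x6B=107: acc |= 107<<0 -> acc=107 shift=7
  byte[6]=0x96 cont=1 payload=0x16=22: acc |= 22<<7 -> acc=2923 shift=14
  byte[7]=0x38 cont=0 payload=0x38=56: acc |= 56<<14 -> acc=920427 shift=21 [end]
Varint 3: bytes[5:8] = EB 96 38 -> value 920427 (3 byte(s))
  byte[8]=0x87 cont=1 payload=0x07=7: acc |= 7<<0 -> acc=7 shift=7
  byte[9]=0xD6 cont=1 payload=0x56=86: acc |= 86<<7 -> acc=11015 shift=14
  byte[10]=0x6C cont=0 payload=0x6C=108: acc |= 108<<14 -> acc=1780487 shift=21 [end]
Varint 4: bytes[8:11] = 87 D6 6C -> value 1780487 (3 byte(s))
  byte[11]=0xCE cont=1 payload=0x4E=78: acc |= 78<<0 -> acc=78 shift=7
  byte[12]=0x93 cont=1 payload=0x13=19: acc |= 19<<7 -> acc=2510 shift=14
  byte[13]=0x35 cont=0 payload=0x35=53: acc |= 53<<14 -> acc=870862 shift=21 [end]
Varint 5: bytes[11:14] = CE 93 35 -> value 870862 (3 byte(s))

Answer: 1804091 8349 920427 1780487 870862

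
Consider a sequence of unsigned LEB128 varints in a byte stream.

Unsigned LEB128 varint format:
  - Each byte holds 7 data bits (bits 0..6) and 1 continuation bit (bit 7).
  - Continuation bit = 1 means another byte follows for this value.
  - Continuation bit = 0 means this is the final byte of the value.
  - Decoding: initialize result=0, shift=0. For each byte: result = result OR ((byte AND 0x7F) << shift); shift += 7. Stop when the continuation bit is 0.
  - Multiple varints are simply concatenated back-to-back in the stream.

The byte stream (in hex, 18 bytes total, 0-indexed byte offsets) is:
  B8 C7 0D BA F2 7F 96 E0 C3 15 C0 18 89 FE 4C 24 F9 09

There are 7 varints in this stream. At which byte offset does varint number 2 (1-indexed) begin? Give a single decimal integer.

Answer: 3

Derivation:
  byte[0]=0xB8 cont=1 payload=0x38=56: acc |= 56<<0 -> acc=56 shift=7
  byte[1]=0xC7 cont=1 payload=0x47=71: acc |= 71<<7 -> acc=9144 shift=14
  byte[2]=0x0D cont=0 payload=0x0D=13: acc |= 13<<14 -> acc=222136 shift=21 [end]
Varint 1: bytes[0:3] = B8 C7 0D -> value 222136 (3 byte(s))
  byte[3]=0xBA cont=1 payload=0x3A=58: acc |= 58<<0 -> acc=58 shift=7
  byte[4]=0xF2 cont=1 payload=0x72=114: acc |= 114<<7 -> acc=14650 shift=14
  byte[5]=0x7F cont=0 payload=0x7F=127: acc |= 127<<14 -> acc=2095418 shift=21 [end]
Varint 2: bytes[3:6] = BA F2 7F -> value 2095418 (3 byte(s))
  byte[6]=0x96 cont=1 payload=0x16=22: acc |= 22<<0 -> acc=22 shift=7
  byte[7]=0xE0 cont=1 payload=0x60=96: acc |= 96<<7 -> acc=12310 shift=14
  byte[8]=0xC3 cont=1 payload=0x43=67: acc |= 67<<14 -> acc=1110038 shift=21
  byte[9]=0x15 cont=0 payload=0x15=21: acc |= 21<<21 -> acc=45150230 shift=28 [end]
Varint 3: bytes[6:10] = 96 E0 C3 15 -> value 45150230 (4 byte(s))
  byte[10]=0xC0 cont=1 payload=0x40=64: acc |= 64<<0 -> acc=64 shift=7
  byte[11]=0x18 cont=0 payload=0x18=24: acc |= 24<<7 -> acc=3136 shift=14 [end]
Varint 4: bytes[10:12] = C0 18 -> value 3136 (2 byte(s))
  byte[12]=0x89 cont=1 payload=0x09=9: acc |= 9<<0 -> acc=9 shift=7
  byte[13]=0xFE cont=1 payload=0x7E=126: acc |= 126<<7 -> acc=16137 shift=14
  byte[14]=0x4C cont=0 payload=0x4C=76: acc |= 76<<14 -> acc=1261321 shift=21 [end]
Varint 5: bytes[12:15] = 89 FE 4C -> value 1261321 (3 byte(s))
  byte[15]=0x24 cont=0 payload=0x24=36: acc |= 36<<0 -> acc=36 shift=7 [end]
Varint 6: bytes[15:16] = 24 -> value 36 (1 byte(s))
  byte[16]=0xF9 cont=1 payload=0x79=121: acc |= 121<<0 -> acc=121 shift=7
  byte[17]=0x09 cont=0 payload=0x09=9: acc |= 9<<7 -> acc=1273 shift=14 [end]
Varint 7: bytes[16:18] = F9 09 -> value 1273 (2 byte(s))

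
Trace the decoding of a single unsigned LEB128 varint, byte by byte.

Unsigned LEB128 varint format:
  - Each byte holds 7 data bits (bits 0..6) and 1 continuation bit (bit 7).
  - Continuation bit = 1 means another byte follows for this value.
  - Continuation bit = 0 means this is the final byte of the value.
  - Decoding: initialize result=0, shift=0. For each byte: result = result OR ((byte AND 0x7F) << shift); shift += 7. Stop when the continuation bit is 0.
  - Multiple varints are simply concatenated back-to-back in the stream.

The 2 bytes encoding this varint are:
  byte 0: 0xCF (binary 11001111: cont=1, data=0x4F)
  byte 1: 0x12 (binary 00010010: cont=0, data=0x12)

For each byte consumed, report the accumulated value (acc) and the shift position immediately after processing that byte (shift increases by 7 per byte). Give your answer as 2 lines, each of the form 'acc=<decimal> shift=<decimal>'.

byte 0=0xCF: payload=0x4F=79, contrib = 79<<0 = 79; acc -> 79, shift -> 7
byte 1=0x12: payload=0x12=18, contrib = 18<<7 = 2304; acc -> 2383, shift -> 14

Answer: acc=79 shift=7
acc=2383 shift=14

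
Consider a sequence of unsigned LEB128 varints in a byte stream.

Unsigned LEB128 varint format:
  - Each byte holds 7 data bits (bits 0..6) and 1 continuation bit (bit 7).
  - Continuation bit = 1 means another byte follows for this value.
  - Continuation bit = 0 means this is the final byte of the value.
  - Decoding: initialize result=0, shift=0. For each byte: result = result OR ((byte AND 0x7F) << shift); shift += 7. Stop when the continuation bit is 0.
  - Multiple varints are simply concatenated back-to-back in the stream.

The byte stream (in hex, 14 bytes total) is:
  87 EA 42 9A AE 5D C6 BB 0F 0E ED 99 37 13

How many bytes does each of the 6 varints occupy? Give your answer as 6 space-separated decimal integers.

Answer: 3 3 3 1 3 1

Derivation:
  byte[0]=0x87 cont=1 payload=0x07=7: acc |= 7<<0 -> acc=7 shift=7
  byte[1]=0xEA cont=1 payload=0x6A=106: acc |= 106<<7 -> acc=13575 shift=14
  byte[2]=0x42 cont=0 payload=0x42=66: acc |= 66<<14 -> acc=1094919 shift=21 [end]
Varint 1: bytes[0:3] = 87 EA 42 -> value 1094919 (3 byte(s))
  byte[3]=0x9A cont=1 payload=0x1A=26: acc |= 26<<0 -> acc=26 shift=7
  byte[4]=0xAE cont=1 payload=0x2E=46: acc |= 46<<7 -> acc=5914 shift=14
  byte[5]=0x5D cont=0 payload=0x5D=93: acc |= 93<<14 -> acc=1529626 shift=21 [end]
Varint 2: bytes[3:6] = 9A AE 5D -> value 1529626 (3 byte(s))
  byte[6]=0xC6 cont=1 payload=0x46=70: acc |= 70<<0 -> acc=70 shift=7
  byte[7]=0xBB cont=1 payload=0x3B=59: acc |= 59<<7 -> acc=7622 shift=14
  byte[8]=0x0F cont=0 payload=0x0F=15: acc |= 15<<14 -> acc=253382 shift=21 [end]
Varint 3: bytes[6:9] = C6 BB 0F -> value 253382 (3 byte(s))
  byte[9]=0x0E cont=0 payload=0x0E=14: acc |= 14<<0 -> acc=14 shift=7 [end]
Varint 4: bytes[9:10] = 0E -> value 14 (1 byte(s))
  byte[10]=0xED cont=1 payload=0x6D=109: acc |= 109<<0 -> acc=109 shift=7
  byte[11]=0x99 cont=1 payload=0x19=25: acc |= 25<<7 -> acc=3309 shift=14
  byte[12]=0x37 cont=0 payload=0x37=55: acc |= 55<<14 -> acc=904429 shift=21 [end]
Varint 5: bytes[10:13] = ED 99 37 -> value 904429 (3 byte(s))
  byte[13]=0x13 cont=0 payload=0x13=19: acc |= 19<<0 -> acc=19 shift=7 [end]
Varint 6: bytes[13:14] = 13 -> value 19 (1 byte(s))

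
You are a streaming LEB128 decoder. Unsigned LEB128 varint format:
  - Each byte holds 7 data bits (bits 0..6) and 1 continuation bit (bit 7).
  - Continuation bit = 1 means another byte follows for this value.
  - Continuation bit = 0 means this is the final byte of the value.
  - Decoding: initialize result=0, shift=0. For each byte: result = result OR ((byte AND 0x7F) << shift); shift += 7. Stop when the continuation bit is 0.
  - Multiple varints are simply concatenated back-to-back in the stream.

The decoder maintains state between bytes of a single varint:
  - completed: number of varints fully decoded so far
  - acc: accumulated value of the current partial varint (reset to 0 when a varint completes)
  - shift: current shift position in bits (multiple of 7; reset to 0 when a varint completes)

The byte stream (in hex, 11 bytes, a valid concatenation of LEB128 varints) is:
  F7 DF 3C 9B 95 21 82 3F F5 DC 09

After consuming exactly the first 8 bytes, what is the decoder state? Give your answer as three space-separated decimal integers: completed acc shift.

Answer: 3 0 0

Derivation:
byte[0]=0xF7 cont=1 payload=0x77: acc |= 119<<0 -> completed=0 acc=119 shift=7
byte[1]=0xDF cont=1 payload=0x5F: acc |= 95<<7 -> completed=0 acc=12279 shift=14
byte[2]=0x3C cont=0 payload=0x3C: varint #1 complete (value=995319); reset -> completed=1 acc=0 shift=0
byte[3]=0x9B cont=1 payload=0x1B: acc |= 27<<0 -> completed=1 acc=27 shift=7
byte[4]=0x95 cont=1 payload=0x15: acc |= 21<<7 -> completed=1 acc=2715 shift=14
byte[5]=0x21 cont=0 payload=0x21: varint #2 complete (value=543387); reset -> completed=2 acc=0 shift=0
byte[6]=0x82 cont=1 payload=0x02: acc |= 2<<0 -> completed=2 acc=2 shift=7
byte[7]=0x3F cont=0 payload=0x3F: varint #3 complete (value=8066); reset -> completed=3 acc=0 shift=0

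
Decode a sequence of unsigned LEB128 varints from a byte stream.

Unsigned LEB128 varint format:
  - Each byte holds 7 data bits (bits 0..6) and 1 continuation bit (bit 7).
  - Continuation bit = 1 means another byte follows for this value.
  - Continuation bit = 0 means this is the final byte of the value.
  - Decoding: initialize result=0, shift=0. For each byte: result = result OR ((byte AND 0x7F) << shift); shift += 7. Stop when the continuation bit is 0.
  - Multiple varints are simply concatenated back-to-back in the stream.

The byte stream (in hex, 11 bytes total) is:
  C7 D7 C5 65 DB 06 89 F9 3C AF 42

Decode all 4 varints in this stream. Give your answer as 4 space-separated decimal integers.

  byte[0]=0xC7 cont=1 payload=0x47=71: acc |= 71<<0 -> acc=71 shift=7
  byte[1]=0xD7 cont=1 payload=0x57=87: acc |= 87<<7 -> acc=11207 shift=14
  byte[2]=0xC5 cont=1 payload=0x45=69: acc |= 69<<14 -> acc=1141703 shift=21
  byte[3]=0x65 cont=0 payload=0x65=101: acc |= 101<<21 -> acc=212954055 shift=28 [end]
Varint 1: bytes[0:4] = C7 D7 C5 65 -> value 212954055 (4 byte(s))
  byte[4]=0xDB cont=1 payload=0x5B=91: acc |= 91<<0 -> acc=91 shift=7
  byte[5]=0x06 cont=0 payload=0x06=6: acc |= 6<<7 -> acc=859 shift=14 [end]
Varint 2: bytes[4:6] = DB 06 -> value 859 (2 byte(s))
  byte[6]=0x89 cont=1 payload=0x09=9: acc |= 9<<0 -> acc=9 shift=7
  byte[7]=0xF9 cont=1 payload=0x79=121: acc |= 121<<7 -> acc=15497 shift=14
  byte[8]=0x3C cont=0 payload=0x3C=60: acc |= 60<<14 -> acc=998537 shift=21 [end]
Varint 3: bytes[6:9] = 89 F9 3C -> value 998537 (3 byte(s))
  byte[9]=0xAF cont=1 payload=0x2F=47: acc |= 47<<0 -> acc=47 shift=7
  byte[10]=0x42 cont=0 payload=0x42=66: acc |= 66<<7 -> acc=8495 shift=14 [end]
Varint 4: bytes[9:11] = AF 42 -> value 8495 (2 byte(s))

Answer: 212954055 859 998537 8495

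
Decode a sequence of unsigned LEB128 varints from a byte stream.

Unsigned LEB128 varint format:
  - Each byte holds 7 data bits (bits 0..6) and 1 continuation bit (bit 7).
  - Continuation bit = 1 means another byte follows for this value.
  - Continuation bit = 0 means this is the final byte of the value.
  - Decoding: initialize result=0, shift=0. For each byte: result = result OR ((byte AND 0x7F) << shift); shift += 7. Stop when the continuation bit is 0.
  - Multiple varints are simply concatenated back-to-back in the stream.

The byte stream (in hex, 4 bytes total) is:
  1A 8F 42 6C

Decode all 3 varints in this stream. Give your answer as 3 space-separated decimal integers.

Answer: 26 8463 108

Derivation:
  byte[0]=0x1A cont=0 payload=0x1A=26: acc |= 26<<0 -> acc=26 shift=7 [end]
Varint 1: bytes[0:1] = 1A -> value 26 (1 byte(s))
  byte[1]=0x8F cont=1 payload=0x0F=15: acc |= 15<<0 -> acc=15 shift=7
  byte[2]=0x42 cont=0 payload=0x42=66: acc |= 66<<7 -> acc=8463 shift=14 [end]
Varint 2: bytes[1:3] = 8F 42 -> value 8463 (2 byte(s))
  byte[3]=0x6C cont=0 payload=0x6C=108: acc |= 108<<0 -> acc=108 shift=7 [end]
Varint 3: bytes[3:4] = 6C -> value 108 (1 byte(s))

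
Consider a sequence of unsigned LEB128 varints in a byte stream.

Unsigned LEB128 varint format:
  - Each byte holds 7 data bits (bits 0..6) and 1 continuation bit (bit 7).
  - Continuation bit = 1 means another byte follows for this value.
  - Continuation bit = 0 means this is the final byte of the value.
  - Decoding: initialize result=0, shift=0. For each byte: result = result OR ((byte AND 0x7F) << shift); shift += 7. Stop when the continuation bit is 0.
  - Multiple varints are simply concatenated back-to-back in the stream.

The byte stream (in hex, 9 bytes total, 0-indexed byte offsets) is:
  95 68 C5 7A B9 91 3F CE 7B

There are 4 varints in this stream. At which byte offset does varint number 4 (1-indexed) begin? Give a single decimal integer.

  byte[0]=0x95 cont=1 payload=0x15=21: acc |= 21<<0 -> acc=21 shift=7
  byte[1]=0x68 cont=0 payload=0x68=104: acc |= 104<<7 -> acc=13333 shift=14 [end]
Varint 1: bytes[0:2] = 95 68 -> value 13333 (2 byte(s))
  byte[2]=0xC5 cont=1 payload=0x45=69: acc |= 69<<0 -> acc=69 shift=7
  byte[3]=0x7A cont=0 payload=0x7A=122: acc |= 122<<7 -> acc=15685 shift=14 [end]
Varint 2: bytes[2:4] = C5 7A -> value 15685 (2 byte(s))
  byte[4]=0xB9 cont=1 payload=0x39=57: acc |= 57<<0 -> acc=57 shift=7
  byte[5]=0x91 cont=1 payload=0x11=17: acc |= 17<<7 -> acc=2233 shift=14
  byte[6]=0x3F cont=0 payload=0x3F=63: acc |= 63<<14 -> acc=1034425 shift=21 [end]
Varint 3: bytes[4:7] = B9 91 3F -> value 1034425 (3 byte(s))
  byte[7]=0xCE cont=1 payload=0x4E=78: acc |= 78<<0 -> acc=78 shift=7
  byte[8]=0x7B cont=0 payload=0x7B=123: acc |= 123<<7 -> acc=15822 shift=14 [end]
Varint 4: bytes[7:9] = CE 7B -> value 15822 (2 byte(s))

Answer: 7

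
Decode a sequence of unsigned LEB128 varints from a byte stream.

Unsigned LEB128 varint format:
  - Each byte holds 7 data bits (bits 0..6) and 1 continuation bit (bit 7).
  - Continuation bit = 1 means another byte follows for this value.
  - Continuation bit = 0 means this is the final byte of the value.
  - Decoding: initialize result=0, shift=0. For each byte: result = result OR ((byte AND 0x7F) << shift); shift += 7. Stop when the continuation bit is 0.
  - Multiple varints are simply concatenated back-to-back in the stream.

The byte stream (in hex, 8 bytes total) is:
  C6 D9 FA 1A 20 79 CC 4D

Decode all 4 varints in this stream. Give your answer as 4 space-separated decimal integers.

  byte[0]=0xC6 cont=1 payload=0x46=70: acc |= 70<<0 -> acc=70 shift=7
  byte[1]=0xD9 cont=1 payload=0x59=89: acc |= 89<<7 -> acc=11462 shift=14
  byte[2]=0xFA cont=1 payload=0x7A=122: acc |= 122<<14 -> acc=2010310 shift=21
  byte[3]=0x1A cont=0 payload=0x1A=26: acc |= 26<<21 -> acc=56536262 shift=28 [end]
Varint 1: bytes[0:4] = C6 D9 FA 1A -> value 56536262 (4 byte(s))
  byte[4]=0x20 cont=0 payload=0x20=32: acc |= 32<<0 -> acc=32 shift=7 [end]
Varint 2: bytes[4:5] = 20 -> value 32 (1 byte(s))
  byte[5]=0x79 cont=0 payload=0x79=121: acc |= 121<<0 -> acc=121 shift=7 [end]
Varint 3: bytes[5:6] = 79 -> value 121 (1 byte(s))
  byte[6]=0xCC cont=1 payload=0x4C=76: acc |= 76<<0 -> acc=76 shift=7
  byte[7]=0x4D cont=0 payload=0x4D=77: acc |= 77<<7 -> acc=9932 shift=14 [end]
Varint 4: bytes[6:8] = CC 4D -> value 9932 (2 byte(s))

Answer: 56536262 32 121 9932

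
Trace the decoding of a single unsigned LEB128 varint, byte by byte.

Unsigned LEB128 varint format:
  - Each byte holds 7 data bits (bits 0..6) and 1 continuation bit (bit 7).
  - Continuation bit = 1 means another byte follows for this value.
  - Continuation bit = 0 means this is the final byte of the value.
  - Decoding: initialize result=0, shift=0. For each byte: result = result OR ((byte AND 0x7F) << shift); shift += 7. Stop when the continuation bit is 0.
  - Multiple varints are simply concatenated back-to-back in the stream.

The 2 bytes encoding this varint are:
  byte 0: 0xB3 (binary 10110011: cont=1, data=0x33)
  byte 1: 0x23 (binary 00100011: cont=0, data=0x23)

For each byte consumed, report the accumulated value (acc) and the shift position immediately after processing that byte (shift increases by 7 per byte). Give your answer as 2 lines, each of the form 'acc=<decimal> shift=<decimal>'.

byte 0=0xB3: payload=0x33=51, contrib = 51<<0 = 51; acc -> 51, shift -> 7
byte 1=0x23: payload=0x23=35, contrib = 35<<7 = 4480; acc -> 4531, shift -> 14

Answer: acc=51 shift=7
acc=4531 shift=14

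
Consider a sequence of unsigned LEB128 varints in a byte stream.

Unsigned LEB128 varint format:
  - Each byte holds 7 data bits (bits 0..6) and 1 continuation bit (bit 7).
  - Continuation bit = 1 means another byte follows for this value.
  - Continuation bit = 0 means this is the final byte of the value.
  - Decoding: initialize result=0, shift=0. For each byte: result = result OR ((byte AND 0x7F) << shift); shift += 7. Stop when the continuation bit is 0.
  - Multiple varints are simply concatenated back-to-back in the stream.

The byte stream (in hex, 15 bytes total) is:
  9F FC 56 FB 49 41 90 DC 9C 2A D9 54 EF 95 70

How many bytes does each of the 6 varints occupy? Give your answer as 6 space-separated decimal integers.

  byte[0]=0x9F cont=1 payload=0x1F=31: acc |= 31<<0 -> acc=31 shift=7
  byte[1]=0xFC cont=1 payload=0x7C=124: acc |= 124<<7 -> acc=15903 shift=14
  byte[2]=0x56 cont=0 payload=0x56=86: acc |= 86<<14 -> acc=1424927 shift=21 [end]
Varint 1: bytes[0:3] = 9F FC 56 -> value 1424927 (3 byte(s))
  byte[3]=0xFB cont=1 payload=0x7B=123: acc |= 123<<0 -> acc=123 shift=7
  byte[4]=0x49 cont=0 payload=0x49=73: acc |= 73<<7 -> acc=9467 shift=14 [end]
Varint 2: bytes[3:5] = FB 49 -> value 9467 (2 byte(s))
  byte[5]=0x41 cont=0 payload=0x41=65: acc |= 65<<0 -> acc=65 shift=7 [end]
Varint 3: bytes[5:6] = 41 -> value 65 (1 byte(s))
  byte[6]=0x90 cont=1 payload=0x10=16: acc |= 16<<0 -> acc=16 shift=7
  byte[7]=0xDC cont=1 payload=0x5C=92: acc |= 92<<7 -> acc=11792 shift=14
  byte[8]=0x9C cont=1 payload=0x1C=28: acc |= 28<<14 -> acc=470544 shift=21
  byte[9]=0x2A cont=0 payload=0x2A=42: acc |= 42<<21 -> acc=88550928 shift=28 [end]
Varint 4: bytes[6:10] = 90 DC 9C 2A -> value 88550928 (4 byte(s))
  byte[10]=0xD9 cont=1 payload=0x59=89: acc |= 89<<0 -> acc=89 shift=7
  byte[11]=0x54 cont=0 payload=0x54=84: acc |= 84<<7 -> acc=10841 shift=14 [end]
Varint 5: bytes[10:12] = D9 54 -> value 10841 (2 byte(s))
  byte[12]=0xEF cont=1 payload=0x6F=111: acc |= 111<<0 -> acc=111 shift=7
  byte[13]=0x95 cont=1 payload=0x15=21: acc |= 21<<7 -> acc=2799 shift=14
  byte[14]=0x70 cont=0 payload=0x70=112: acc |= 112<<14 -> acc=1837807 shift=21 [end]
Varint 6: bytes[12:15] = EF 95 70 -> value 1837807 (3 byte(s))

Answer: 3 2 1 4 2 3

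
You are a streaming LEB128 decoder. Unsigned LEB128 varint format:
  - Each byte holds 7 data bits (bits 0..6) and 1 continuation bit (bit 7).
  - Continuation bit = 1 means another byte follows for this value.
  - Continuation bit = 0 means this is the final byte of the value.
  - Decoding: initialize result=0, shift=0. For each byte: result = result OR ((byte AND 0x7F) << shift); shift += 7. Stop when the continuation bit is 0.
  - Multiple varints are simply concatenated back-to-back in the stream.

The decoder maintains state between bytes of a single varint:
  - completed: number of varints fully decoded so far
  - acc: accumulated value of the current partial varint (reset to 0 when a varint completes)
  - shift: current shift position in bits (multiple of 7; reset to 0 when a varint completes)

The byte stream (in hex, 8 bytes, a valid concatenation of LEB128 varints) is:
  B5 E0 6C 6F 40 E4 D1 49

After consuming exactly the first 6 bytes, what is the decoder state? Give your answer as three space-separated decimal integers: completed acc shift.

byte[0]=0xB5 cont=1 payload=0x35: acc |= 53<<0 -> completed=0 acc=53 shift=7
byte[1]=0xE0 cont=1 payload=0x60: acc |= 96<<7 -> completed=0 acc=12341 shift=14
byte[2]=0x6C cont=0 payload=0x6C: varint #1 complete (value=1781813); reset -> completed=1 acc=0 shift=0
byte[3]=0x6F cont=0 payload=0x6F: varint #2 complete (value=111); reset -> completed=2 acc=0 shift=0
byte[4]=0x40 cont=0 payload=0x40: varint #3 complete (value=64); reset -> completed=3 acc=0 shift=0
byte[5]=0xE4 cont=1 payload=0x64: acc |= 100<<0 -> completed=3 acc=100 shift=7

Answer: 3 100 7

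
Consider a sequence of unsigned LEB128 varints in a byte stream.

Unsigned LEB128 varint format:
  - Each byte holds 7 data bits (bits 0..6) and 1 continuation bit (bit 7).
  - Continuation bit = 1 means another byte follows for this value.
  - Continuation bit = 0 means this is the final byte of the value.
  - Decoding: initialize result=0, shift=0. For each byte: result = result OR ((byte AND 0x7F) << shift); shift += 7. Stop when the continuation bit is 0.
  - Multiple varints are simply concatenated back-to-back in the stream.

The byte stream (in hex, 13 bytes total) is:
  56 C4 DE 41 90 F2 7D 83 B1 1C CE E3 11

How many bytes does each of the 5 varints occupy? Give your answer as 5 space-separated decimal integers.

  byte[0]=0x56 cont=0 payload=0x56=86: acc |= 86<<0 -> acc=86 shift=7 [end]
Varint 1: bytes[0:1] = 56 -> value 86 (1 byte(s))
  byte[1]=0xC4 cont=1 payload=0x44=68: acc |= 68<<0 -> acc=68 shift=7
  byte[2]=0xDE cont=1 payload=0x5E=94: acc |= 94<<7 -> acc=12100 shift=14
  byte[3]=0x41 cont=0 payload=0x41=65: acc |= 65<<14 -> acc=1077060 shift=21 [end]
Varint 2: bytes[1:4] = C4 DE 41 -> value 1077060 (3 byte(s))
  byte[4]=0x90 cont=1 payload=0x10=16: acc |= 16<<0 -> acc=16 shift=7
  byte[5]=0xF2 cont=1 payload=0x72=114: acc |= 114<<7 -> acc=14608 shift=14
  byte[6]=0x7D cont=0 payload=0x7D=125: acc |= 125<<14 -> acc=2062608 shift=21 [end]
Varint 3: bytes[4:7] = 90 F2 7D -> value 2062608 (3 byte(s))
  byte[7]=0x83 cont=1 payload=0x03=3: acc |= 3<<0 -> acc=3 shift=7
  byte[8]=0xB1 cont=1 payload=0x31=49: acc |= 49<<7 -> acc=6275 shift=14
  byte[9]=0x1C cont=0 payload=0x1C=28: acc |= 28<<14 -> acc=465027 shift=21 [end]
Varint 4: bytes[7:10] = 83 B1 1C -> value 465027 (3 byte(s))
  byte[10]=0xCE cont=1 payload=0x4E=78: acc |= 78<<0 -> acc=78 shift=7
  byte[11]=0xE3 cont=1 payload=0x63=99: acc |= 99<<7 -> acc=12750 shift=14
  byte[12]=0x11 cont=0 payload=0x11=17: acc |= 17<<14 -> acc=291278 shift=21 [end]
Varint 5: bytes[10:13] = CE E3 11 -> value 291278 (3 byte(s))

Answer: 1 3 3 3 3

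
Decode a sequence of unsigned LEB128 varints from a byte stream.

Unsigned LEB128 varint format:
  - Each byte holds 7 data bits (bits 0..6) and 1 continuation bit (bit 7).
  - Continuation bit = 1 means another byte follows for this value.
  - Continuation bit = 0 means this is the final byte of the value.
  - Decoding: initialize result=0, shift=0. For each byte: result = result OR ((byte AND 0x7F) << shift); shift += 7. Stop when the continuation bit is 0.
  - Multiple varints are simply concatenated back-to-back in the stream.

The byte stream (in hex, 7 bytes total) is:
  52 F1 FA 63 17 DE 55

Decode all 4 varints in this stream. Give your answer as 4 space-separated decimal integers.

  byte[0]=0x52 cont=0 payload=0x52=82: acc |= 82<<0 -> acc=82 shift=7 [end]
Varint 1: bytes[0:1] = 52 -> value 82 (1 byte(s))
  byte[1]=0xF1 cont=1 payload=0x71=113: acc |= 113<<0 -> acc=113 shift=7
  byte[2]=0xFA cont=1 payload=0x7A=122: acc |= 122<<7 -> acc=15729 shift=14
  byte[3]=0x63 cont=0 payload=0x63=99: acc |= 99<<14 -> acc=1637745 shift=21 [end]
Varint 2: bytes[1:4] = F1 FA 63 -> value 1637745 (3 byte(s))
  byte[4]=0x17 cont=0 payload=0x17=23: acc |= 23<<0 -> acc=23 shift=7 [end]
Varint 3: bytes[4:5] = 17 -> value 23 (1 byte(s))
  byte[5]=0xDE cont=1 payload=0x5E=94: acc |= 94<<0 -> acc=94 shift=7
  byte[6]=0x55 cont=0 payload=0x55=85: acc |= 85<<7 -> acc=10974 shift=14 [end]
Varint 4: bytes[5:7] = DE 55 -> value 10974 (2 byte(s))

Answer: 82 1637745 23 10974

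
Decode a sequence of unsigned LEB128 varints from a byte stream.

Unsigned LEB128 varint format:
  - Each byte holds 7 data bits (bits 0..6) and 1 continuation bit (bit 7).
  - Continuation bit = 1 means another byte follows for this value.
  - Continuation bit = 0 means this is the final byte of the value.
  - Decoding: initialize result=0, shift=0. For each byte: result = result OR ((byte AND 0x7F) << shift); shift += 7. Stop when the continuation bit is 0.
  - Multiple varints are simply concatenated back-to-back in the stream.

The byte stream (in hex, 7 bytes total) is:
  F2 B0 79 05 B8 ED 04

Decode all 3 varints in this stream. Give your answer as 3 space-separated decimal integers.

  byte[0]=0xF2 cont=1 payload=0x72=114: acc |= 114<<0 -> acc=114 shift=7
  byte[1]=0xB0 cont=1 payload=0x30=48: acc |= 48<<7 -> acc=6258 shift=14
  byte[2]=0x79 cont=0 payload=0x79=121: acc |= 121<<14 -> acc=1988722 shift=21 [end]
Varint 1: bytes[0:3] = F2 B0 79 -> value 1988722 (3 byte(s))
  byte[3]=0x05 cont=0 payload=0x05=5: acc |= 5<<0 -> acc=5 shift=7 [end]
Varint 2: bytes[3:4] = 05 -> value 5 (1 byte(s))
  byte[4]=0xB8 cont=1 payload=0x38=56: acc |= 56<<0 -> acc=56 shift=7
  byte[5]=0xED cont=1 payload=0x6D=109: acc |= 109<<7 -> acc=14008 shift=14
  byte[6]=0x04 cont=0 payload=0x04=4: acc |= 4<<14 -> acc=79544 shift=21 [end]
Varint 3: bytes[4:7] = B8 ED 04 -> value 79544 (3 byte(s))

Answer: 1988722 5 79544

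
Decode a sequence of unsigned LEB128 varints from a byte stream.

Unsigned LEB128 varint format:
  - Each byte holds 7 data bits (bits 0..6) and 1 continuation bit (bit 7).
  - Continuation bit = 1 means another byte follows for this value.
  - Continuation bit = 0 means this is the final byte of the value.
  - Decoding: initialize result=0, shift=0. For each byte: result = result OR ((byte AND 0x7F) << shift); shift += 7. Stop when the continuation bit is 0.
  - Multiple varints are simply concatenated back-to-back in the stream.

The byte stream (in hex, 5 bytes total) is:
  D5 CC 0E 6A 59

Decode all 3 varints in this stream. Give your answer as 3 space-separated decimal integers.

  byte[0]=0xD5 cont=1 payload=0x55=85: acc |= 85<<0 -> acc=85 shift=7
  byte[1]=0xCC cont=1 payload=0x4C=76: acc |= 76<<7 -> acc=9813 shift=14
  byte[2]=0x0E cont=0 payload=0x0E=14: acc |= 14<<14 -> acc=239189 shift=21 [end]
Varint 1: bytes[0:3] = D5 CC 0E -> value 239189 (3 byte(s))
  byte[3]=0x6A cont=0 payload=0x6A=106: acc |= 106<<0 -> acc=106 shift=7 [end]
Varint 2: bytes[3:4] = 6A -> value 106 (1 byte(s))
  byte[4]=0x59 cont=0 payload=0x59=89: acc |= 89<<0 -> acc=89 shift=7 [end]
Varint 3: bytes[4:5] = 59 -> value 89 (1 byte(s))

Answer: 239189 106 89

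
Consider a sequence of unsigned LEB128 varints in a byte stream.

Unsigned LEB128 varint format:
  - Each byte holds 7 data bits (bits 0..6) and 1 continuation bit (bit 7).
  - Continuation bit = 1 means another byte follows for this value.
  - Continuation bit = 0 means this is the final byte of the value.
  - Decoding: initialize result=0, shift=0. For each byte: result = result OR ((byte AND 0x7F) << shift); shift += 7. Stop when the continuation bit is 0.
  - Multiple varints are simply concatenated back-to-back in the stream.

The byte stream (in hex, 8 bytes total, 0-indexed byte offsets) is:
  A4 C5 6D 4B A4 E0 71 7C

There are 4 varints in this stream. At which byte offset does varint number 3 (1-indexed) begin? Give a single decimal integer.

  byte[0]=0xA4 cont=1 payload=0x24=36: acc |= 36<<0 -> acc=36 shift=7
  byte[1]=0xC5 cont=1 payload=0x45=69: acc |= 69<<7 -> acc=8868 shift=14
  byte[2]=0x6D cont=0 payload=0x6D=109: acc |= 109<<14 -> acc=1794724 shift=21 [end]
Varint 1: bytes[0:3] = A4 C5 6D -> value 1794724 (3 byte(s))
  byte[3]=0x4B cont=0 payload=0x4B=75: acc |= 75<<0 -> acc=75 shift=7 [end]
Varint 2: bytes[3:4] = 4B -> value 75 (1 byte(s))
  byte[4]=0xA4 cont=1 payload=0x24=36: acc |= 36<<0 -> acc=36 shift=7
  byte[5]=0xE0 cont=1 payload=0x60=96: acc |= 96<<7 -> acc=12324 shift=14
  byte[6]=0x71 cont=0 payload=0x71=113: acc |= 113<<14 -> acc=1863716 shift=21 [end]
Varint 3: bytes[4:7] = A4 E0 71 -> value 1863716 (3 byte(s))
  byte[7]=0x7C cont=0 payload=0x7C=124: acc |= 124<<0 -> acc=124 shift=7 [end]
Varint 4: bytes[7:8] = 7C -> value 124 (1 byte(s))

Answer: 4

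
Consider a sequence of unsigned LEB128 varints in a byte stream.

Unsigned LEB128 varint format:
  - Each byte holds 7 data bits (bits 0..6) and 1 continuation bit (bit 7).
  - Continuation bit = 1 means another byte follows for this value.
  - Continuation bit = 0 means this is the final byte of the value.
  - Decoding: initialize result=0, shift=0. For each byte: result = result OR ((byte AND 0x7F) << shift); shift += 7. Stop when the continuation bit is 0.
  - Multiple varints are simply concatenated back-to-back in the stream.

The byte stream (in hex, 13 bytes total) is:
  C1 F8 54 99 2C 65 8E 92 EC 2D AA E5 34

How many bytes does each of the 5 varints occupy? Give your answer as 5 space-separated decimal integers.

Answer: 3 2 1 4 3

Derivation:
  byte[0]=0xC1 cont=1 payload=0x41=65: acc |= 65<<0 -> acc=65 shift=7
  byte[1]=0xF8 cont=1 payload=0x78=120: acc |= 120<<7 -> acc=15425 shift=14
  byte[2]=0x54 cont=0 payload=0x54=84: acc |= 84<<14 -> acc=1391681 shift=21 [end]
Varint 1: bytes[0:3] = C1 F8 54 -> value 1391681 (3 byte(s))
  byte[3]=0x99 cont=1 payload=0x19=25: acc |= 25<<0 -> acc=25 shift=7
  byte[4]=0x2C cont=0 payload=0x2C=44: acc |= 44<<7 -> acc=5657 shift=14 [end]
Varint 2: bytes[3:5] = 99 2C -> value 5657 (2 byte(s))
  byte[5]=0x65 cont=0 payload=0x65=101: acc |= 101<<0 -> acc=101 shift=7 [end]
Varint 3: bytes[5:6] = 65 -> value 101 (1 byte(s))
  byte[6]=0x8E cont=1 payload=0x0E=14: acc |= 14<<0 -> acc=14 shift=7
  byte[7]=0x92 cont=1 payload=0x12=18: acc |= 18<<7 -> acc=2318 shift=14
  byte[8]=0xEC cont=1 payload=0x6C=108: acc |= 108<<14 -> acc=1771790 shift=21
  byte[9]=0x2D cont=0 payload=0x2D=45: acc |= 45<<21 -> acc=96143630 shift=28 [end]
Varint 4: bytes[6:10] = 8E 92 EC 2D -> value 96143630 (4 byte(s))
  byte[10]=0xAA cont=1 payload=0x2A=42: acc |= 42<<0 -> acc=42 shift=7
  byte[11]=0xE5 cont=1 payload=0x65=101: acc |= 101<<7 -> acc=12970 shift=14
  byte[12]=0x34 cont=0 payload=0x34=52: acc |= 52<<14 -> acc=864938 shift=21 [end]
Varint 5: bytes[10:13] = AA E5 34 -> value 864938 (3 byte(s))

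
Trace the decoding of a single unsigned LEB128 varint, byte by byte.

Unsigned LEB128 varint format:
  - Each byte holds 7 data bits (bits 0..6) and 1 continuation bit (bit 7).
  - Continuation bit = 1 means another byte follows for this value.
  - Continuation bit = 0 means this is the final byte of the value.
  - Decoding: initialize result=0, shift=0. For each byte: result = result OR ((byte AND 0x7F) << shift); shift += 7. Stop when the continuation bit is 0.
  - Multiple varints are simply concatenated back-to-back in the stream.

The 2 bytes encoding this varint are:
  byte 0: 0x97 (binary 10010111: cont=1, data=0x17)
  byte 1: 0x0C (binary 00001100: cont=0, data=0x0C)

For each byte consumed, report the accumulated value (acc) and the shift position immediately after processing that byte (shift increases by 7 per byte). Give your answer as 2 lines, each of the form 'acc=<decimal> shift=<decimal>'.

Answer: acc=23 shift=7
acc=1559 shift=14

Derivation:
byte 0=0x97: payload=0x17=23, contrib = 23<<0 = 23; acc -> 23, shift -> 7
byte 1=0x0C: payload=0x0C=12, contrib = 12<<7 = 1536; acc -> 1559, shift -> 14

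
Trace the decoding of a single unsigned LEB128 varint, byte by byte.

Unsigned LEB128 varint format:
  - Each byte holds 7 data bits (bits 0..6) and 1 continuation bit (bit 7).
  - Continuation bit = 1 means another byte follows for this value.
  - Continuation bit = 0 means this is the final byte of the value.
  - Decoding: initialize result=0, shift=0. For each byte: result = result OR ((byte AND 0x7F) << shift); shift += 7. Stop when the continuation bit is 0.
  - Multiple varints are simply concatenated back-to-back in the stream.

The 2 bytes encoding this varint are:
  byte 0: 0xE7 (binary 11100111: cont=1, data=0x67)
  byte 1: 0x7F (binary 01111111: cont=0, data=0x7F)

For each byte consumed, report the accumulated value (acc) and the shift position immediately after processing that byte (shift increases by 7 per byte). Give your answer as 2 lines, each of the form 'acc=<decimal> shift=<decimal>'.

Answer: acc=103 shift=7
acc=16359 shift=14

Derivation:
byte 0=0xE7: payload=0x67=103, contrib = 103<<0 = 103; acc -> 103, shift -> 7
byte 1=0x7F: payload=0x7F=127, contrib = 127<<7 = 16256; acc -> 16359, shift -> 14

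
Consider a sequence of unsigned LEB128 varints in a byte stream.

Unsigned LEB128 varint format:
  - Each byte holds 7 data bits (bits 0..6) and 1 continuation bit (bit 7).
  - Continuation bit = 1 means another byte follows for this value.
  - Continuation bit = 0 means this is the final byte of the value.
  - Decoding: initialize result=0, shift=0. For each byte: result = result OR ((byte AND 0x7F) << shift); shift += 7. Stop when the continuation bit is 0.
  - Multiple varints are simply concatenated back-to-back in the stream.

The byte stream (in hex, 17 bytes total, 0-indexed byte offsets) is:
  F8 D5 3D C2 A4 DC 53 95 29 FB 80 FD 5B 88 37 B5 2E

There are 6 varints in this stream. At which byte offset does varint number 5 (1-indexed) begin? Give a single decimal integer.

  byte[0]=0xF8 cont=1 payload=0x78=120: acc |= 120<<0 -> acc=120 shift=7
  byte[1]=0xD5 cont=1 payload=0x55=85: acc |= 85<<7 -> acc=11000 shift=14
  byte[2]=0x3D cont=0 payload=0x3D=61: acc |= 61<<14 -> acc=1010424 shift=21 [end]
Varint 1: bytes[0:3] = F8 D5 3D -> value 1010424 (3 byte(s))
  byte[3]=0xC2 cont=1 payload=0x42=66: acc |= 66<<0 -> acc=66 shift=7
  byte[4]=0xA4 cont=1 payload=0x24=36: acc |= 36<<7 -> acc=4674 shift=14
  byte[5]=0xDC cont=1 payload=0x5C=92: acc |= 92<<14 -> acc=1512002 shift=21
  byte[6]=0x53 cont=0 payload=0x53=83: acc |= 83<<21 -> acc=175575618 shift=28 [end]
Varint 2: bytes[3:7] = C2 A4 DC 53 -> value 175575618 (4 byte(s))
  byte[7]=0x95 cont=1 payload=0x15=21: acc |= 21<<0 -> acc=21 shift=7
  byte[8]=0x29 cont=0 payload=0x29=41: acc |= 41<<7 -> acc=5269 shift=14 [end]
Varint 3: bytes[7:9] = 95 29 -> value 5269 (2 byte(s))
  byte[9]=0xFB cont=1 payload=0x7B=123: acc |= 123<<0 -> acc=123 shift=7
  byte[10]=0x80 cont=1 payload=0x00=0: acc |= 0<<7 -> acc=123 shift=14
  byte[11]=0xFD cont=1 payload=0x7D=125: acc |= 125<<14 -> acc=2048123 shift=21
  byte[12]=0x5B cont=0 payload=0x5B=91: acc |= 91<<21 -> acc=192888955 shift=28 [end]
Varint 4: bytes[9:13] = FB 80 FD 5B -> value 192888955 (4 byte(s))
  byte[13]=0x88 cont=1 payload=0x08=8: acc |= 8<<0 -> acc=8 shift=7
  byte[14]=0x37 cont=0 payload=0x37=55: acc |= 55<<7 -> acc=7048 shift=14 [end]
Varint 5: bytes[13:15] = 88 37 -> value 7048 (2 byte(s))
  byte[15]=0xB5 cont=1 payload=0x35=53: acc |= 53<<0 -> acc=53 shift=7
  byte[16]=0x2E cont=0 payload=0x2E=46: acc |= 46<<7 -> acc=5941 shift=14 [end]
Varint 6: bytes[15:17] = B5 2E -> value 5941 (2 byte(s))

Answer: 13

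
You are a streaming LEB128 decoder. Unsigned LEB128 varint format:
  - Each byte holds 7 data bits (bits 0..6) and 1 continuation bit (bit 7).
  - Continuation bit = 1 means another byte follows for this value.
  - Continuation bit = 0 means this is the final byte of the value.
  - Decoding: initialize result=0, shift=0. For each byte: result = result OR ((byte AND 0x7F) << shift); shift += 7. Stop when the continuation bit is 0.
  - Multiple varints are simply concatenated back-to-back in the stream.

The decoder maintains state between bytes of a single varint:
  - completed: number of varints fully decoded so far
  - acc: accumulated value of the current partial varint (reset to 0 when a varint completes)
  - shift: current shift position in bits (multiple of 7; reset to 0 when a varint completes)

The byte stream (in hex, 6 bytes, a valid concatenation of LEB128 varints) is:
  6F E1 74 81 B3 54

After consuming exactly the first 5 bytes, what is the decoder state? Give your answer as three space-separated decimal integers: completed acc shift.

byte[0]=0x6F cont=0 payload=0x6F: varint #1 complete (value=111); reset -> completed=1 acc=0 shift=0
byte[1]=0xE1 cont=1 payload=0x61: acc |= 97<<0 -> completed=1 acc=97 shift=7
byte[2]=0x74 cont=0 payload=0x74: varint #2 complete (value=14945); reset -> completed=2 acc=0 shift=0
byte[3]=0x81 cont=1 payload=0x01: acc |= 1<<0 -> completed=2 acc=1 shift=7
byte[4]=0xB3 cont=1 payload=0x33: acc |= 51<<7 -> completed=2 acc=6529 shift=14

Answer: 2 6529 14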